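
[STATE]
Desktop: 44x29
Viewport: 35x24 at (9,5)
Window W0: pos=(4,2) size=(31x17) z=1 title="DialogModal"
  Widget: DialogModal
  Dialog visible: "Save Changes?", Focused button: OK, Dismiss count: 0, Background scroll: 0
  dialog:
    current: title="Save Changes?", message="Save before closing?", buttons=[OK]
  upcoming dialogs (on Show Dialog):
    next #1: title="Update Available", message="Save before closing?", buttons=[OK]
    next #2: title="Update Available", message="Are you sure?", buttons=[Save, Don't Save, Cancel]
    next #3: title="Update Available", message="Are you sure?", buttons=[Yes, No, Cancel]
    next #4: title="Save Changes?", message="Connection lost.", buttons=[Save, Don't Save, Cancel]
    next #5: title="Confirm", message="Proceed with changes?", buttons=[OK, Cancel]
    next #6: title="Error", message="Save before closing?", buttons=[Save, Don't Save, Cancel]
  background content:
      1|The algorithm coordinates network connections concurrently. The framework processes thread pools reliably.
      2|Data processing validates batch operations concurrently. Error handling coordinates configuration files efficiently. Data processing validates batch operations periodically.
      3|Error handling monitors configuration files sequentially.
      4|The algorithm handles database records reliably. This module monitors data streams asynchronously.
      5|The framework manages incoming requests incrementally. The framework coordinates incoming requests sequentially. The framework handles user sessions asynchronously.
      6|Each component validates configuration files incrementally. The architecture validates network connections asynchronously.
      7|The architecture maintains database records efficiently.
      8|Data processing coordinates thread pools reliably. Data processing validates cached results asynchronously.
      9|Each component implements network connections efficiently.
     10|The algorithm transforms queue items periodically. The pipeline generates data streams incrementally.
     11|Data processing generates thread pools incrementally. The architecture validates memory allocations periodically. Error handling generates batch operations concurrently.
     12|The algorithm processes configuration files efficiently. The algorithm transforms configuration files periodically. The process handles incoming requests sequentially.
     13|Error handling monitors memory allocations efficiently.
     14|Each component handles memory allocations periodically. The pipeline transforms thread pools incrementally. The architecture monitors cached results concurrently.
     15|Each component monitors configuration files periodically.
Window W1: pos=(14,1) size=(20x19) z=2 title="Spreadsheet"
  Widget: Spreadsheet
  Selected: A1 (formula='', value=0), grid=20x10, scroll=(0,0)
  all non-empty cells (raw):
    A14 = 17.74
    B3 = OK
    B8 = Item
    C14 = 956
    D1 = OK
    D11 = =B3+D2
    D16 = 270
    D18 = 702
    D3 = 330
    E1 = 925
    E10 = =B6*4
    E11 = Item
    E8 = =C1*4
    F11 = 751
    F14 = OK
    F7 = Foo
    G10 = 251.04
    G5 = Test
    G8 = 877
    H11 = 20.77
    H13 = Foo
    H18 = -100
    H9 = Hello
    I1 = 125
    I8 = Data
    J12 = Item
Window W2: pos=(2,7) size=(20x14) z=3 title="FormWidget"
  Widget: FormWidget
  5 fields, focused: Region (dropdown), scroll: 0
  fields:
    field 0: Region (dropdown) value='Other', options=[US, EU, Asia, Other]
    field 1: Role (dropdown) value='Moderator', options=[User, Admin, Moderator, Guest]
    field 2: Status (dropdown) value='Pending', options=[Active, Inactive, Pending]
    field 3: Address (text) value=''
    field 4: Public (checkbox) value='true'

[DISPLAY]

algor┃       A       B  ┃┃         
 proc┃------------------┃┃         
━━━━━━━━━━━━┓  [0]      ┃┃         
idget       ┃    0      ┃┃         
────────────┨    0OK    ┃┃         
on:     [O▼]┃    0      ┃┃         
:       [M▼]┃    0      ┃┃         
us:     [P▼]┃    0      ┃┃         
ess:    [  ]┃    0      ┃┃         
ic:     [x] ┃    0Item  ┃┃         
            ┃    0      ┃┃         
            ┃    0      ┃┃         
            ┃    0      ┃┃         
            ┃    0      ┃┛         
            ┃━━━━━━━━━━━┛          
━━━━━━━━━━━━┛                      
                                   
                                   
                                   
                                   
                                   
                                   
                                   
                                   


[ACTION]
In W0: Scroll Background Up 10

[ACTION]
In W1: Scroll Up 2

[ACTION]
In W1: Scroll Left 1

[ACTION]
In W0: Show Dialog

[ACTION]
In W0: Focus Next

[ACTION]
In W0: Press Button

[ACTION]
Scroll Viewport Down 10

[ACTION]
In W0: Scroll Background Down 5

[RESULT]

 comp┃       A       B  ┃┃         
archi┃------------------┃┃         
━━━━━━━━━━━━┓  [0]      ┃┃         
idget       ┃    0      ┃┃         
────────────┨    0OK    ┃┃         
on:     [O▼]┃    0      ┃┃         
:       [M▼]┃    0      ┃┃         
us:     [P▼]┃    0      ┃┃         
ess:    [  ]┃    0      ┃┃         
ic:     [x] ┃    0Item  ┃┃         
            ┃    0      ┃┃         
            ┃    0      ┃┃         
            ┃    0      ┃┃         
            ┃    0      ┃┛         
            ┃━━━━━━━━━━━┛          
━━━━━━━━━━━━┛                      
                                   
                                   
                                   
                                   
                                   
                                   
                                   
                                   


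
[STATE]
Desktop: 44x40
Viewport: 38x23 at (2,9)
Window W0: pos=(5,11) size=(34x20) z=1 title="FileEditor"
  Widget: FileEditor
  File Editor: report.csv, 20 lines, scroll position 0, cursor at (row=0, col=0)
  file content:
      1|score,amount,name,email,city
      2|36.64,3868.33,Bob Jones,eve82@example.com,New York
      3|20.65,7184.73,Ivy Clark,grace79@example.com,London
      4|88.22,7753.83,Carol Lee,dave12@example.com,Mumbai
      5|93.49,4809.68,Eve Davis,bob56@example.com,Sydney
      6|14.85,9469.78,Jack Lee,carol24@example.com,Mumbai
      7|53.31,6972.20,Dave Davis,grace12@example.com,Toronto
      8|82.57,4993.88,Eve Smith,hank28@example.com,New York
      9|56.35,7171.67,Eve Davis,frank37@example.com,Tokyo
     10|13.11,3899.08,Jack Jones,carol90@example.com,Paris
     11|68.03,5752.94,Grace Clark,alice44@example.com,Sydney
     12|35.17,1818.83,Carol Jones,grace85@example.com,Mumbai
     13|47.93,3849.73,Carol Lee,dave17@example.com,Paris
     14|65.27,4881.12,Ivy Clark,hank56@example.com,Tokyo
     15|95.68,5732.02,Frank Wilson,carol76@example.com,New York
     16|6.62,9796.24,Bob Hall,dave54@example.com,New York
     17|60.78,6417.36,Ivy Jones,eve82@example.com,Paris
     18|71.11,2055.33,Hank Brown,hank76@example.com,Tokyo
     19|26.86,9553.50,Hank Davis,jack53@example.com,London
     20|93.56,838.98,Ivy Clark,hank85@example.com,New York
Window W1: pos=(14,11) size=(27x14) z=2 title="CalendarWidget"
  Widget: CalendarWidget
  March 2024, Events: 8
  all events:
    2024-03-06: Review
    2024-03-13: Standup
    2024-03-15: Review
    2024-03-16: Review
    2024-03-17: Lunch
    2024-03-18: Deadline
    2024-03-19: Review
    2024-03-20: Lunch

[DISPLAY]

                                      
                                      
   ┏━━━━━━━━┏━━━━━━━━━━━━━━━━━━━━━━━━━
   ┃ FileEdi┃ CalendarWidget          
   ┠────────┠─────────────────────────
   ┃█core,am┃        March 2024       
   ┃36.64,38┃Mo Tu We Th Fr Sa Su     
   ┃20.65,71┃             1  2  3     
   ┃88.22,77┃ 4  5  6*  7  8  9 10    
   ┃93.49,48┃11 12 13* 14 15* 16* 17* 
   ┃14.85,94┃18* 19* 20* 21 22 23 24  
   ┃53.31,69┃25 26 27 28 29 30 31     
   ┃82.57,49┃                         
   ┃56.35,71┃                         
   ┃13.11,38┃                         
   ┃68.03,57┗━━━━━━━━━━━━━━━━━━━━━━━━━
   ┃35.17,1818.83,Carol Jones,grace░┃ 
   ┃47.93,3849.73,Carol Lee,dave17@░┃ 
   ┃65.27,4881.12,Ivy Clark,hank56@░┃ 
   ┃95.68,5732.02,Frank Wilson,caro░┃ 
   ┃6.62,9796.24,Bob Hall,dave54@ex▼┃ 
   ┗━━━━━━━━━━━━━━━━━━━━━━━━━━━━━━━━┛ 
                                      


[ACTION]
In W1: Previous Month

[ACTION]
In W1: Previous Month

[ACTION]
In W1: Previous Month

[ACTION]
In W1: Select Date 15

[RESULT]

                                      
                                      
   ┏━━━━━━━━┏━━━━━━━━━━━━━━━━━━━━━━━━━
   ┃ FileEdi┃ CalendarWidget          
   ┠────────┠─────────────────────────
   ┃█core,am┃      December 2023      
   ┃36.64,38┃Mo Tu We Th Fr Sa Su     
   ┃20.65,71┃             1  2  3     
   ┃88.22,77┃ 4  5  6  7  8  9 10     
   ┃93.49,48┃11 12 13 14 [15] 16 17   
   ┃14.85,94┃18 19 20 21 22 23 24     
   ┃53.31,69┃25 26 27 28 29 30 31     
   ┃82.57,49┃                         
   ┃56.35,71┃                         
   ┃13.11,38┃                         
   ┃68.03,57┗━━━━━━━━━━━━━━━━━━━━━━━━━
   ┃35.17,1818.83,Carol Jones,grace░┃ 
   ┃47.93,3849.73,Carol Lee,dave17@░┃ 
   ┃65.27,4881.12,Ivy Clark,hank56@░┃ 
   ┃95.68,5732.02,Frank Wilson,caro░┃ 
   ┃6.62,9796.24,Bob Hall,dave54@ex▼┃ 
   ┗━━━━━━━━━━━━━━━━━━━━━━━━━━━━━━━━┛ 
                                      


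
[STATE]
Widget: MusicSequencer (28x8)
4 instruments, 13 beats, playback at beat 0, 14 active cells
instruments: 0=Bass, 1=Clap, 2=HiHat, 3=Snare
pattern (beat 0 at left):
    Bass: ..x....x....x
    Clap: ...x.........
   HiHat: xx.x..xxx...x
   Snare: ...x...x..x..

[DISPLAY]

      ▼123456789012         
  Bass··█····█····█         
  Clap···█·········         
 HiHat██·█··███···█         
 Snare···█···█··█··         
                            
                            
                            


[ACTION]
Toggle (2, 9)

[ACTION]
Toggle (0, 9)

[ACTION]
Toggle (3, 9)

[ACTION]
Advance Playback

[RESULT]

      0▼23456789012         
  Bass··█····█·█··█         
  Clap···█·········         
 HiHat██·█··████··█         
 Snare···█···█·██··         
                            
                            
                            


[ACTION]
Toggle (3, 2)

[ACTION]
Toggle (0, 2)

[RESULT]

      0▼23456789012         
  Bass·······█·█··█         
  Clap···█·········         
 HiHat██·█··████··█         
 Snare··██···█·██··         
                            
                            
                            


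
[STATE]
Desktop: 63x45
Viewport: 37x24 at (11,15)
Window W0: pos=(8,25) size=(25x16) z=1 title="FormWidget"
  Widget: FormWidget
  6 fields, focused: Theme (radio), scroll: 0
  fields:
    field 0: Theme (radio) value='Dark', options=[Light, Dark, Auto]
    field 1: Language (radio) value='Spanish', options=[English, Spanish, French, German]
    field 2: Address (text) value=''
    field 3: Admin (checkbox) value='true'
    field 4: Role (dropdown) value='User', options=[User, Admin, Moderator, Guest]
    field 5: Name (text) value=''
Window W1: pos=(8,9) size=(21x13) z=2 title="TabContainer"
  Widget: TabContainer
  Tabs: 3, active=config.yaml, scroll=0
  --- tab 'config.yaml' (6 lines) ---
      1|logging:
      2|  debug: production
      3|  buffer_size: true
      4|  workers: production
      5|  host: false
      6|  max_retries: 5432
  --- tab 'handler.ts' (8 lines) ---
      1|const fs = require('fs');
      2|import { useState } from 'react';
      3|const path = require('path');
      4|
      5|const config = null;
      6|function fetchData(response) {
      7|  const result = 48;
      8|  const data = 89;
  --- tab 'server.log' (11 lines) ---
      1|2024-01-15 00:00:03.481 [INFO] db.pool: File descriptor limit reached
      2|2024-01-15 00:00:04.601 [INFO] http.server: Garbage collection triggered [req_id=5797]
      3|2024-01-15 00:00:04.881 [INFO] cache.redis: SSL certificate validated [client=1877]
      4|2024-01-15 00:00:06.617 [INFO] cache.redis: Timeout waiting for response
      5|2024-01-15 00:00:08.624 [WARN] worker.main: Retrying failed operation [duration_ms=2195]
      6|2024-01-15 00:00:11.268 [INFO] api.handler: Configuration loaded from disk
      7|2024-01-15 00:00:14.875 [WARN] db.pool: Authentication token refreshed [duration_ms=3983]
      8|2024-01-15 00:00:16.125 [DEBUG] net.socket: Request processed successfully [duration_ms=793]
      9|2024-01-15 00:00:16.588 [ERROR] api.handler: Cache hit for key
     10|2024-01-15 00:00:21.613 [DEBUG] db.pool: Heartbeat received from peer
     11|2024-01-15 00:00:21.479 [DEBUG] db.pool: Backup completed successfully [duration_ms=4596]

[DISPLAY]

debug: production┃                   
buffer_size: true┃                   
workers: producti┃                   
host: false      ┃                   
max_retries: 5432┃                   
                 ┃                   
━━━━━━━━━━━━━━━━━┛                   
                                     
                                     
                                     
━━━━━━━━━━━━━━━━━━━━━┓               
ormWidget            ┃               
─────────────────────┨               
Theme:      ( ) Light┃               
Language:   ( ) Engli┃               
Address:    [       ]┃               
Admin:      [x]      ┃               
Role:       [User  ▼]┃               
Name:       [       ]┃               
                     ┃               
                     ┃               
                     ┃               
                     ┃               
                     ┃               


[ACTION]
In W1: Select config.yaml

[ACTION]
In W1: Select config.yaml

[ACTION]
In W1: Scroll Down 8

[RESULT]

                 ┃                   
                 ┃                   
                 ┃                   
                 ┃                   
                 ┃                   
                 ┃                   
━━━━━━━━━━━━━━━━━┛                   
                                     
                                     
                                     
━━━━━━━━━━━━━━━━━━━━━┓               
ormWidget            ┃               
─────────────────────┨               
Theme:      ( ) Light┃               
Language:   ( ) Engli┃               
Address:    [       ]┃               
Admin:      [x]      ┃               
Role:       [User  ▼]┃               
Name:       [       ]┃               
                     ┃               
                     ┃               
                     ┃               
                     ┃               
                     ┃               


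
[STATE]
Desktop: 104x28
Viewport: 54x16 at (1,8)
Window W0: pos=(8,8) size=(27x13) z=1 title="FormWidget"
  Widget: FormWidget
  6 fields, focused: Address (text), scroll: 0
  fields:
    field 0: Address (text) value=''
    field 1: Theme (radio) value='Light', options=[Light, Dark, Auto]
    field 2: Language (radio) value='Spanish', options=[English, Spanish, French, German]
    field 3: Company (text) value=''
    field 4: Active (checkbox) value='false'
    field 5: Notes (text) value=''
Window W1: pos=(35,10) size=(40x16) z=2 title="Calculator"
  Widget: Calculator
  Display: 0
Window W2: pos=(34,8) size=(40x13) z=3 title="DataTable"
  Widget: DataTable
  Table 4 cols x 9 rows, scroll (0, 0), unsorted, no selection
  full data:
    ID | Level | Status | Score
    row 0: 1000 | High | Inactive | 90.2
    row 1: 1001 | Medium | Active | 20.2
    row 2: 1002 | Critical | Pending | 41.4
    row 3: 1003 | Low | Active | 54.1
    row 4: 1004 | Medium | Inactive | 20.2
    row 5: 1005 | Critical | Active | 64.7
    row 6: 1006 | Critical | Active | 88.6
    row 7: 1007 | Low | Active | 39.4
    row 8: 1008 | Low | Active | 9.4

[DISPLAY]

       ┏━━━━━━━━━━━━━━━━━━━━━━━━━┏━━━━━━━━━━━━━━━━━━━━
       ┃ FormWidget              ┃ DataTable          
       ┠─────────────────────────┠────────────────────
       ┃> Address:    [         ]┃ID  │Level   │Status
       ┃  Theme:      (●) Light  ┃────┼────────┼──────
       ┃  Language:   ( ) English┃1000│High    │Inacti
       ┃  Company:    [         ]┃1001│Medium  │Active
       ┃  Active:     [ ]        ┃1002│Critical│Pendin
       ┃  Notes:      [         ]┃1003│Low     │Active
       ┃                         ┃1004│Medium  │Inacti
       ┃                         ┃1005│Critical│Active
       ┃                         ┃1006│Critical│Active
       ┗━━━━━━━━━━━━━━━━━━━━━━━━━┗━━━━━━━━━━━━━━━━━━━━
                                  ┃│ 0 │ . │ = │ + │  
                                  ┃├───┼───┼───┼───┤  
                                  ┃│ C │ MC│ MR│ M+│  


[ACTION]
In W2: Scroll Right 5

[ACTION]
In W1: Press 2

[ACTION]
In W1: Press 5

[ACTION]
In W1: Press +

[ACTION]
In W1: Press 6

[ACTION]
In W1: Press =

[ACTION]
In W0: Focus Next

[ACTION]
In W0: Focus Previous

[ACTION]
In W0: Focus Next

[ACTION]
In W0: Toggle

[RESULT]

       ┏━━━━━━━━━━━━━━━━━━━━━━━━━┏━━━━━━━━━━━━━━━━━━━━
       ┃ FormWidget              ┃ DataTable          
       ┠─────────────────────────┠────────────────────
       ┃  Address:    [         ]┃ID  │Level   │Status
       ┃> Theme:      (●) Light  ┃────┼────────┼──────
       ┃  Language:   ( ) English┃1000│High    │Inacti
       ┃  Company:    [         ]┃1001│Medium  │Active
       ┃  Active:     [ ]        ┃1002│Critical│Pendin
       ┃  Notes:      [         ]┃1003│Low     │Active
       ┃                         ┃1004│Medium  │Inacti
       ┃                         ┃1005│Critical│Active
       ┃                         ┃1006│Critical│Active
       ┗━━━━━━━━━━━━━━━━━━━━━━━━━┗━━━━━━━━━━━━━━━━━━━━
                                  ┃│ 0 │ . │ = │ + │  
                                  ┃├───┼───┼───┼───┤  
                                  ┃│ C │ MC│ MR│ M+│  


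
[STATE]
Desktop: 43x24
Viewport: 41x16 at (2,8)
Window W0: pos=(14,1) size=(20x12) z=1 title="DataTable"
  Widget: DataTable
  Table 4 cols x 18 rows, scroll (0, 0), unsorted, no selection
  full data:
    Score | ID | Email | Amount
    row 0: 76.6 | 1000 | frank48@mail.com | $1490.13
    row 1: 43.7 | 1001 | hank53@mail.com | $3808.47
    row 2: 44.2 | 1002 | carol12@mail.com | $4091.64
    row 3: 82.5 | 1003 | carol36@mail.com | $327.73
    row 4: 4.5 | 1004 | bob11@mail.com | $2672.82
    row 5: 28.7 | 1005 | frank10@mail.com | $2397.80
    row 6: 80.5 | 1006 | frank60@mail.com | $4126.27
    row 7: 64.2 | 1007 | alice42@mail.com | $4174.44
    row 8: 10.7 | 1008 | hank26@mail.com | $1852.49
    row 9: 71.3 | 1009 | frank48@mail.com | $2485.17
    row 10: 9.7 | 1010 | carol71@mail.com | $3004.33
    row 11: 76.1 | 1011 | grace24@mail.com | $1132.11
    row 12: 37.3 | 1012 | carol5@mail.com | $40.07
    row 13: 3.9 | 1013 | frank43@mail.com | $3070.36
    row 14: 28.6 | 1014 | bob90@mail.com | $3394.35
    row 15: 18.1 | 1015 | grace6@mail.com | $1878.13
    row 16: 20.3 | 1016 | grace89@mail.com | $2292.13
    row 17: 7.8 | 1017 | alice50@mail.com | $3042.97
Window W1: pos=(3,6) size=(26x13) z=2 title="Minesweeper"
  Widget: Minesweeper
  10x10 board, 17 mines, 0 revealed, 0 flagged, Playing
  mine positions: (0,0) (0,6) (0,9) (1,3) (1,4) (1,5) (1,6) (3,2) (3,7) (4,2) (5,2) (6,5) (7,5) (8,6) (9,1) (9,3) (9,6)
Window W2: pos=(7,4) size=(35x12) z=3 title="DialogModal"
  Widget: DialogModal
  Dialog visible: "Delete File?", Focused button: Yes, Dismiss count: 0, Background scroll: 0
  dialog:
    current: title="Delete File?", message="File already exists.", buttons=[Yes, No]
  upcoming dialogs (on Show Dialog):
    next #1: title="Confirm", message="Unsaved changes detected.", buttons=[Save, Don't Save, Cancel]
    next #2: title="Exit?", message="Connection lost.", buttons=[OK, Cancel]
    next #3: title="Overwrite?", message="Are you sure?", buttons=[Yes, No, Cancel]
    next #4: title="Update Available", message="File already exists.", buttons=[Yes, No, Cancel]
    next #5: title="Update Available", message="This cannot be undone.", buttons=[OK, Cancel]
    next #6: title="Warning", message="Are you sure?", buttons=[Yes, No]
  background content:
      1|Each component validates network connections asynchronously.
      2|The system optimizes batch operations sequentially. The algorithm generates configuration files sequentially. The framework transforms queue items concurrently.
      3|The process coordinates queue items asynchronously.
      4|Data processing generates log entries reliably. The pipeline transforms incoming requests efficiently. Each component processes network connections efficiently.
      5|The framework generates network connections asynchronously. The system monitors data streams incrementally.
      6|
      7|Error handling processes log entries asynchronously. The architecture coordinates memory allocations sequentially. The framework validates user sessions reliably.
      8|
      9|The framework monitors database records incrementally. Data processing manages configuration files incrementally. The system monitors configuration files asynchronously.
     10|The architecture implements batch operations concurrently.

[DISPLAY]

 ┠───┃The ┌──────────────────────┐perat┃ 
 ┃■■■┃The │     Delete File?     │e ite┃ 
 ┃■■■┃Data│ File already exists. │g ent┃ 
 ┃■■■┃The │      [Yes]  No       │ork c┃ 
 ┃■■■┃    └──────────────────────┘     ┃ 
 ┃■■■┃Error handling processes log entr┃ 
 ┃■■■┃                                 ┃ 
 ┃■■■┗━━━━━━━━━━━━━━━━━━━━━━━━━━━━━━━━━┛ 
 ┃■■■■■■■■■■              ┃              
 ┃■■■■■■■■■■              ┃              
 ┗━━━━━━━━━━━━━━━━━━━━━━━━┛              
                                         
                                         
                                         
                                         
                                         


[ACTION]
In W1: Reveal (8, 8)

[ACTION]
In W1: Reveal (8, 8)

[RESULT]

 ┠───┃The ┌──────────────────────┐perat┃ 
 ┃■■■┃The │     Delete File?     │e ite┃ 
 ┃■■■┃Data│ File already exists. │g ent┃ 
 ┃■■■┃The │      [Yes]  No       │ork c┃ 
 ┃■■■┃    └──────────────────────┘     ┃ 
 ┃■■■┃Error handling processes log entr┃ 
 ┃■■■┃                                 ┃ 
 ┃■■■┗━━━━━━━━━━━━━━━━━━━━━━━━━━━━━━━━━┛ 
 ┃■■■■■■31                ┃              
 ┃■■■■■■■2                ┃              
 ┗━━━━━━━━━━━━━━━━━━━━━━━━┛              
                                         
                                         
                                         
                                         
                                         


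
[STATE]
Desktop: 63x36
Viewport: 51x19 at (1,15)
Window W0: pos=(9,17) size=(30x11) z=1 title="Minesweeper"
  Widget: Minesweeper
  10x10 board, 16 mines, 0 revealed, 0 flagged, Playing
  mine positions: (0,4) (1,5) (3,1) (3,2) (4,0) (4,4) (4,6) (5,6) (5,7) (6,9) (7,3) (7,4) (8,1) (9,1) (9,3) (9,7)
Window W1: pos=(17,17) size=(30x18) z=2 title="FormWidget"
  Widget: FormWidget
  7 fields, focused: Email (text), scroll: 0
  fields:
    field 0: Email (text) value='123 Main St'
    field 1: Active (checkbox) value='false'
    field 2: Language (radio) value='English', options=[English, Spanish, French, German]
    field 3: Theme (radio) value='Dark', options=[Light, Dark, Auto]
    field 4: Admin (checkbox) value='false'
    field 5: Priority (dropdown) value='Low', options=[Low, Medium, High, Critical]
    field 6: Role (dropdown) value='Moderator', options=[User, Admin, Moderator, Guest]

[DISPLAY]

                                                   
                                                   
        ┏━━━━━━━┏━━━━━━━━━━━━━━━━━━━━━━━━━━━━┓     
        ┃ Minesw┃ FormWidget                 ┃     
        ┠───────┠────────────────────────────┨     
        ┃■■■■■■■┃> Email:      [123 Main St ]┃     
        ┃■■■■■■■┃  Active:     [ ]           ┃     
        ┃■■■■■■■┃  Language:   (●) English  (┃     
        ┃■■■■■■■┃  Theme:      ( ) Light  (●)┃     
        ┃■■■■■■■┃  Admin:      [ ]           ┃     
        ┃■■■■■■■┃  Priority:   [Low        ▼]┃     
        ┃■■■■■■■┃  Role:       [Moderator  ▼]┃     
        ┗━━━━━━━┃                            ┃     
                ┃                            ┃     
                ┃                            ┃     
                ┃                            ┃     
                ┃                            ┃     
                ┃                            ┃     
                ┃                            ┃     


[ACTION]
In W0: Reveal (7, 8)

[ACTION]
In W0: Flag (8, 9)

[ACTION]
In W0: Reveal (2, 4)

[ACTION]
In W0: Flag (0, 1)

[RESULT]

                                                   
                                                   
        ┏━━━━━━━┏━━━━━━━━━━━━━━━━━━━━━━━━━━━━┓     
        ┃ Minesw┃ FormWidget                 ┃     
        ┠───────┠────────────────────────────┨     
        ┃■⚑■■■■■┃> Email:      [123 Main St ]┃     
        ┃■■■■■■■┃  Active:     [ ]           ┃     
        ┃■■■■1■■┃  Language:   (●) English  (┃     
        ┃■■■■■■■┃  Theme:      ( ) Light  (●)┃     
        ┃■■■■■■■┃  Admin:      [ ]           ┃     
        ┃■■■■■■■┃  Priority:   [Low        ▼]┃     
        ┃■■■■■■■┃  Role:       [Moderator  ▼]┃     
        ┗━━━━━━━┃                            ┃     
                ┃                            ┃     
                ┃                            ┃     
                ┃                            ┃     
                ┃                            ┃     
                ┃                            ┃     
                ┃                            ┃     


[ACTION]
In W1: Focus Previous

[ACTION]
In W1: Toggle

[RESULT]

                                                   
                                                   
        ┏━━━━━━━┏━━━━━━━━━━━━━━━━━━━━━━━━━━━━┓     
        ┃ Minesw┃ FormWidget                 ┃     
        ┠───────┠────────────────────────────┨     
        ┃■⚑■■■■■┃  Email:      [123 Main St ]┃     
        ┃■■■■■■■┃  Active:     [ ]           ┃     
        ┃■■■■1■■┃  Language:   (●) English  (┃     
        ┃■■■■■■■┃  Theme:      ( ) Light  (●)┃     
        ┃■■■■■■■┃  Admin:      [ ]           ┃     
        ┃■■■■■■■┃  Priority:   [Low        ▼]┃     
        ┃■■■■■■■┃> Role:       [Moderator  ▼]┃     
        ┗━━━━━━━┃                            ┃     
                ┃                            ┃     
                ┃                            ┃     
                ┃                            ┃     
                ┃                            ┃     
                ┃                            ┃     
                ┃                            ┃     


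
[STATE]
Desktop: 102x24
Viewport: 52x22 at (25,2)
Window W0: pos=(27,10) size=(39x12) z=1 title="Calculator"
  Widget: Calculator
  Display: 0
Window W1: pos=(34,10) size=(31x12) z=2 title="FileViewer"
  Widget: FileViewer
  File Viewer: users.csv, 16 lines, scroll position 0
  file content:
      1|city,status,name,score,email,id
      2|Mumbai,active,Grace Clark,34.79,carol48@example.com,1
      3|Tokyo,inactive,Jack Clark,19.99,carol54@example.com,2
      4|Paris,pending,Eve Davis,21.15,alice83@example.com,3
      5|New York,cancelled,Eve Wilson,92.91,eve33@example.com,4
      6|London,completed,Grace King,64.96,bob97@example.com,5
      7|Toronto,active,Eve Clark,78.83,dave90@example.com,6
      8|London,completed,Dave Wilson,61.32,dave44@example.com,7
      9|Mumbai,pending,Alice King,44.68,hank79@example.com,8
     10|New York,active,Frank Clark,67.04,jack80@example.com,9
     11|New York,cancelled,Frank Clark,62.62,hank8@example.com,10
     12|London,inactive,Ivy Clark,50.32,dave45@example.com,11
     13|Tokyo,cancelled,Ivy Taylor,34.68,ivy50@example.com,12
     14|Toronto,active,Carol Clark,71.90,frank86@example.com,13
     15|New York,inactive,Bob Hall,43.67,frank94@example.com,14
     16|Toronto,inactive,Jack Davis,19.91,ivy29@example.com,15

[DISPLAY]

                                                    
                                                    
                                                    
                                                    
                                                    
                                                    
                                                    
                                                    
  ┏━━━━━━┏━━━━━━━━━━━━━━━━━━━━━━━━━━━━━┓┓           
  ┃ Calcu┃ FileViewer                  ┃┃           
  ┠──────┠─────────────────────────────┨┨           
  ┃      ┃city,status,name,score,email▲┃┃           
  ┃┌───┬─┃Mumbai,active,Grace Clark,34█┃┃           
  ┃│ 7 │ ┃Tokyo,inactive,Jack Clark,19░┃┃           
  ┃├───┼─┃Paris,pending,Eve Davis,21.1░┃┃           
  ┃│ 4 │ ┃New York,cancelled,Eve Wilso░┃┃           
  ┃├───┼─┃London,completed,Grace King,░┃┃           
  ┃│ 1 │ ┃Toronto,active,Eve Clark,78.░┃┃           
  ┃└───┴─┃London,completed,Dave Wilson▼┃┃           
  ┗━━━━━━┗━━━━━━━━━━━━━━━━━━━━━━━━━━━━━┛┛           
                                                    
                                                    


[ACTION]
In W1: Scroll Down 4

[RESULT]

                                                    
                                                    
                                                    
                                                    
                                                    
                                                    
                                                    
                                                    
  ┏━━━━━━┏━━━━━━━━━━━━━━━━━━━━━━━━━━━━━┓┓           
  ┃ Calcu┃ FileViewer                  ┃┃           
  ┠──────┠─────────────────────────────┨┨           
  ┃      ┃New York,cancelled,Eve Wilso▲┃┃           
  ┃┌───┬─┃London,completed,Grace King,░┃┃           
  ┃│ 7 │ ┃Toronto,active,Eve Clark,78.░┃┃           
  ┃├───┼─┃London,completed,Dave Wilson░┃┃           
  ┃│ 4 │ ┃Mumbai,pending,Alice King,44█┃┃           
  ┃├───┼─┃New York,active,Frank Clark,░┃┃           
  ┃│ 1 │ ┃New York,cancelled,Frank Cla░┃┃           
  ┃└───┴─┃London,inactive,Ivy Clark,50▼┃┃           
  ┗━━━━━━┗━━━━━━━━━━━━━━━━━━━━━━━━━━━━━┛┛           
                                                    
                                                    


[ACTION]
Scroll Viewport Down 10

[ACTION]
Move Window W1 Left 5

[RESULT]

                                                    
                                                    
                                                    
                                                    
                                                    
                                                    
                                                    
                                                    
  ┏━┏━━━━━━━━━━━━━━━━━━━━━━━━━━━━━┓━━━━━┓           
  ┃ ┃ FileViewer                  ┃     ┃           
  ┠─┠─────────────────────────────┨─────┨           
  ┃ ┃New York,cancelled,Eve Wilso▲┃    0┃           
  ┃┌┃London,completed,Grace King,░┃     ┃           
  ┃│┃Toronto,active,Eve Clark,78.░┃     ┃           
  ┃├┃London,completed,Dave Wilson░┃     ┃           
  ┃│┃Mumbai,pending,Alice King,44█┃     ┃           
  ┃├┃New York,active,Frank Clark,░┃     ┃           
  ┃│┃New York,cancelled,Frank Cla░┃     ┃           
  ┃└┃London,inactive,Ivy Clark,50▼┃     ┃           
  ┗━┗━━━━━━━━━━━━━━━━━━━━━━━━━━━━━┛━━━━━┛           
                                                    
                                                    


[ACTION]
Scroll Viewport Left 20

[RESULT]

                                                    
                                                    
                                                    
                                                    
                                                    
                                                    
                                                    
                                                    
                      ┏━┏━━━━━━━━━━━━━━━━━━━━━━━━━━━
                      ┃ ┃ FileViewer                
                      ┠─┠───────────────────────────
                      ┃ ┃New York,cancelled,Eve Wils
                      ┃┌┃London,completed,Grace King
                      ┃│┃Toronto,active,Eve Clark,78
                      ┃├┃London,completed,Dave Wilso
                      ┃│┃Mumbai,pending,Alice King,4
                      ┃├┃New York,active,Frank Clark
                      ┃│┃New York,cancelled,Frank Cl
                      ┃└┃London,inactive,Ivy Clark,5
                      ┗━┗━━━━━━━━━━━━━━━━━━━━━━━━━━━
                                                    
                                                    


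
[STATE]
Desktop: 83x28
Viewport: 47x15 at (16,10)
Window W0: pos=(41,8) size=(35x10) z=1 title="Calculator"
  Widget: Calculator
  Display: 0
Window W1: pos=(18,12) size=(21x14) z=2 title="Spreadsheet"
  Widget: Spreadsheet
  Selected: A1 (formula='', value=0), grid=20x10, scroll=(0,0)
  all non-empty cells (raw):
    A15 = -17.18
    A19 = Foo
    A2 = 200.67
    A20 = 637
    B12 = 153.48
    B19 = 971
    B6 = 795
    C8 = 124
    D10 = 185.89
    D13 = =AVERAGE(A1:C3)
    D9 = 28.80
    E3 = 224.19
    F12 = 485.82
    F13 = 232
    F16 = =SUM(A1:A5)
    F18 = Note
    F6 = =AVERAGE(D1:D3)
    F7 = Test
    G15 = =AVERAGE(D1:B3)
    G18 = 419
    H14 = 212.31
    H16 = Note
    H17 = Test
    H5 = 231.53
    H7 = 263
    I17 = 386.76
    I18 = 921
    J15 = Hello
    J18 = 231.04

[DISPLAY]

                         ┠─────────────────────
                         ┃                     
  ┏━━━━━━━━━━━━━━━━━━━┓  ┃┌───┬───┬───┬───┐    
  ┃ Spreadsheet       ┃  ┃│ 7 │ 8 │ 9 │ ÷ │    
  ┠───────────────────┨  ┃├───┼───┼───┼───┤    
  ┃A1:                ┃  ┃│ 4 │ 5 │ 6 │ × │    
  ┃       A       B   ┃  ┃└───┴───┴───┴───┘    
  ┃-------------------┃  ┗━━━━━━━━━━━━━━━━━━━━━
  ┃  1      [0]       ┃                        
  ┃  2   200.67       ┃                        
  ┃  3        0       ┃                        
  ┃  4        0       ┃                        
  ┃  5        0       ┃                        
  ┃  6        0     79┃                        
  ┃  7        0       ┃                        


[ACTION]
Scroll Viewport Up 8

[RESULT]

                                               
                                               
                                               
                                               
                                               
                                               
                         ┏━━━━━━━━━━━━━━━━━━━━━
                         ┃ Calculator          
                         ┠─────────────────────
                         ┃                     
  ┏━━━━━━━━━━━━━━━━━━━┓  ┃┌───┬───┬───┬───┐    
  ┃ Spreadsheet       ┃  ┃│ 7 │ 8 │ 9 │ ÷ │    
  ┠───────────────────┨  ┃├───┼───┼───┼───┤    
  ┃A1:                ┃  ┃│ 4 │ 5 │ 6 │ × │    
  ┃       A       B   ┃  ┃└───┴───┴───┴───┘    


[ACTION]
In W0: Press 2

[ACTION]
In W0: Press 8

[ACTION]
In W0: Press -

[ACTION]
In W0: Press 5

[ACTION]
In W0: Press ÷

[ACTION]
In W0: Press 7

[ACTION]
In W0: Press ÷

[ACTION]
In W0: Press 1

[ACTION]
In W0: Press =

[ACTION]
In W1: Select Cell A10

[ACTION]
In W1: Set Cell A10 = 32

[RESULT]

                                               
                                               
                                               
                                               
                                               
                                               
                         ┏━━━━━━━━━━━━━━━━━━━━━
                         ┃ Calculator          
                         ┠─────────────────────
                         ┃                     
  ┏━━━━━━━━━━━━━━━━━━━┓  ┃┌───┬───┬───┬───┐    
  ┃ Spreadsheet       ┃  ┃│ 7 │ 8 │ 9 │ ÷ │    
  ┠───────────────────┨  ┃├───┼───┼───┼───┤    
  ┃A10: 32            ┃  ┃│ 4 │ 5 │ 6 │ × │    
  ┃       A       B   ┃  ┃└───┴───┴───┴───┘    
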